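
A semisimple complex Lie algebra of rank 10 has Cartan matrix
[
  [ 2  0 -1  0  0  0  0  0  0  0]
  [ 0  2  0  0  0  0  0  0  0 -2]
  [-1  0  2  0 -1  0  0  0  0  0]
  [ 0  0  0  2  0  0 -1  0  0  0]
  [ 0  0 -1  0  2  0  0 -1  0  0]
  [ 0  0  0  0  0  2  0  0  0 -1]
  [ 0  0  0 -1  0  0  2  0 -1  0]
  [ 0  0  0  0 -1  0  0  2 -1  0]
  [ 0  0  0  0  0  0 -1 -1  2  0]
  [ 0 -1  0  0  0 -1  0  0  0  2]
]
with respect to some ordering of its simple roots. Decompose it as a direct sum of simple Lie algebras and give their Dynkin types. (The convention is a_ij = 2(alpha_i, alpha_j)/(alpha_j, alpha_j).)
type A_7 + type C_3

The diagram associated to this matrix has two connected components: the simple roots {alpha_1, alpha_3, alpha_4, alpha_5, alpha_7, alpha_8, alpha_9} form a chain of 7 nodes with single edges (A_7), and {alpha_2, alpha_6, alpha_10} form a chain of 3 nodes with a double edge at one end; the terminal node there is the unique long simple root (C_3). A semisimple Lie algebra decomposes uniquely as the direct sum of simple ideals, one per connected component of its Dynkin diagram, so g ≅ A_7 ⊕ C_3 (dimension 63 + 21 = 84).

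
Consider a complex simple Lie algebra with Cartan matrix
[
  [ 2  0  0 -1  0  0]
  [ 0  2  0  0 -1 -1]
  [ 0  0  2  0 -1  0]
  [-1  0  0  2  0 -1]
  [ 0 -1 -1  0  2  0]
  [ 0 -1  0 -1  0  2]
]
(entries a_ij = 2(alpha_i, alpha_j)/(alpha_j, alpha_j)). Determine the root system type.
The matrix has rank 6 with 2's on the diagonal. Reading the off-diagonal entries as Dynkin edges (a single edge where a_ij = a_ji = -1; a double or triple edge where a_ij * a_ji = 2 or 3), the diagram is a chain of 6 nodes with single edges (A_6). One simple-root ordering that puts it in standard form is (alpha_1, alpha_4, alpha_6, alpha_2, alpha_5, alpha_3). So the algebra is type A_6, i.e. sl(7).

A6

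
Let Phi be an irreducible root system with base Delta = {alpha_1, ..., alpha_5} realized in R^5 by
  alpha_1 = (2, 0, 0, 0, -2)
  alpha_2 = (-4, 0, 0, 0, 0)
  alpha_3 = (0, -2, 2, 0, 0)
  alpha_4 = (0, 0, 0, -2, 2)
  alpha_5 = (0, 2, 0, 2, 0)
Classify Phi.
type C_5

Compute the Cartan integers a_ij = 2(alpha_i, alpha_j)/(alpha_j, alpha_j); the resulting 5x5 Cartan matrix is
[[2, -1, 0, -1, 0], [-2, 2, 0, 0, 0], [0, 0, 2, 0, -1], [-1, 0, 0, 2, -1], [0, 0, -1, -1, 2]].
The roots have two lengths (squared-length ratio 2:1); the short ones are alpha_{1,3,4,5}. The associated Dynkin diagram is a chain of 5 nodes with a double edge at one end; the terminal node there is the unique long simple root (C_5), so the type is C_5 (the algebra sp(10)).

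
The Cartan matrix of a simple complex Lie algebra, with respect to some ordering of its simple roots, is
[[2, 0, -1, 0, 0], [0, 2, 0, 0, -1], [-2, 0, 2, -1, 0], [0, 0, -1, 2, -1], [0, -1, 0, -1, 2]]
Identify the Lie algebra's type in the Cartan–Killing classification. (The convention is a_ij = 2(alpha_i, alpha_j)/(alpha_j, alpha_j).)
The matrix has rank 5 with 2's on the diagonal. Reading the off-diagonal entries as Dynkin edges (a single edge where a_ij = a_ji = -1; a double or triple edge where a_ij * a_ji = 2 or 3), the diagram is a chain of 5 nodes with a double edge at one end; the terminal node there is the unique short simple root (B_5). One simple-root ordering that puts it in standard form is (alpha_2, alpha_5, alpha_4, alpha_3, alpha_1). So the algebra is type B_5, i.e. so(11).

B5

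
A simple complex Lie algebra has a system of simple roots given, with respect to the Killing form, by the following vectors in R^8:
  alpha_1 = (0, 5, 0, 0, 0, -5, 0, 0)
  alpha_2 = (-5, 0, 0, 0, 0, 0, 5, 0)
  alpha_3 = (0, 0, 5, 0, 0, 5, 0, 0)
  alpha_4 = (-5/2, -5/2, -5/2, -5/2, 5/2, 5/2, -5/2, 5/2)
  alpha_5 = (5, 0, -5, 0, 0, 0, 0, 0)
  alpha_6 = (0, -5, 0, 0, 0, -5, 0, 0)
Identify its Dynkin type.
E6

Compute the Cartan integers a_ij = 2(alpha_i, alpha_j)/(alpha_j, alpha_j); the resulting 6x6 Cartan matrix is
[[2, 0, -1, -1, 0, 0], [0, 2, 0, 0, -1, 0], [-1, 0, 2, 0, -1, -1], [-1, 0, 0, 2, 0, 0], [0, -1, -1, 0, 2, 0], [0, 0, -1, 0, 0, 2]].
All simple roots have the same length, so the diagram is simply laced. The associated Dynkin diagram is a chain of 5 nodes with one extra node attached to the third node from one end (E_6), so the type is E_6.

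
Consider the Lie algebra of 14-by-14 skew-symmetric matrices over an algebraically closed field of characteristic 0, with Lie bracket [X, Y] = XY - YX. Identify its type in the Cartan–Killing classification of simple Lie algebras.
This is so(14) with 14 even, which has dimension 14(14-1)/2 = 91 and rank 14/2 = 7. In the classification of classical Lie algebras, the orthogonal algebra so(2n) in an even number of variables has type D_n; here n = 7, so the Dynkin diagram is a chain of 5 nodes with a fork of two nodes at one end (D_7). Hence the type is D_7.

type D_7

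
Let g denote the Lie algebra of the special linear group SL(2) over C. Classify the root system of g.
A_1 (sl(2))

This is sl(2), which has dimension 2^2 - 1 = 3 and rank 2 - 1 = 1 (a Cartan subalgebra is the diagonal traceless matrices). In the classification of classical Lie algebras, the special linear algebra sl(n+1) has type A_n; here n = 1, so the Dynkin diagram is a chain of 1 nodes with single edges (A_1). Hence the type is A_1.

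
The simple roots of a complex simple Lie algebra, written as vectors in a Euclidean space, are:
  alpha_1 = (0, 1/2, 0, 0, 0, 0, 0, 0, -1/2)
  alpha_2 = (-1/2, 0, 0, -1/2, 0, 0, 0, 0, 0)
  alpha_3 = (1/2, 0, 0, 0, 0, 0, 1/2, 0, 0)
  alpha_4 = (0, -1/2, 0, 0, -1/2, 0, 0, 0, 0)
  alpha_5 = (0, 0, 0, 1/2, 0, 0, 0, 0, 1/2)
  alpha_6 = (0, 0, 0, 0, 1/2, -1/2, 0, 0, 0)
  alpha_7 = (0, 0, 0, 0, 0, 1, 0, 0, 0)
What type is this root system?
C_7 (sp(14))

Compute the Cartan integers a_ij = 2(alpha_i, alpha_j)/(alpha_j, alpha_j); the resulting 7x7 Cartan matrix is
[[2, 0, 0, -1, -1, 0, 0], [0, 2, -1, 0, -1, 0, 0], [0, -1, 2, 0, 0, 0, 0], [-1, 0, 0, 2, 0, -1, 0], [-1, -1, 0, 0, 2, 0, 0], [0, 0, 0, -1, 0, 2, -1], [0, 0, 0, 0, 0, -2, 2]].
The roots have two lengths (squared-length ratio 2:1); the short ones are alpha_{1,2,3,4,5,6}. The associated Dynkin diagram is a chain of 7 nodes with a double edge at one end; the terminal node there is the unique long simple root (C_7), so the type is C_7 (the algebra sp(14)).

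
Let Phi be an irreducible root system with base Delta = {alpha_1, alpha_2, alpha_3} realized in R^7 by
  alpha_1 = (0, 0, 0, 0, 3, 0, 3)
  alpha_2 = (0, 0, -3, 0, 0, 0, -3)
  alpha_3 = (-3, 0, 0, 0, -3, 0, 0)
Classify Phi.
type A_3

Compute the Cartan integers a_ij = 2(alpha_i, alpha_j)/(alpha_j, alpha_j); the resulting 3x3 Cartan matrix is
[[2, -1, -1], [-1, 2, 0], [-1, 0, 2]].
All simple roots have the same length, so the diagram is simply laced. The associated Dynkin diagram is a chain of 3 nodes with single edges (A_3), so the type is A_3 (the algebra sl(4)).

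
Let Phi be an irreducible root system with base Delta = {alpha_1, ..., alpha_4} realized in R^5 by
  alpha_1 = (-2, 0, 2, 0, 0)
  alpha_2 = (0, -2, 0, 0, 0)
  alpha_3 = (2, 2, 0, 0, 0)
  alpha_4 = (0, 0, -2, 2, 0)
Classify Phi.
type B_4

Compute the Cartan integers a_ij = 2(alpha_i, alpha_j)/(alpha_j, alpha_j); the resulting 4x4 Cartan matrix is
[[2, 0, -1, -1], [0, 2, -1, 0], [-1, -2, 2, 0], [-1, 0, 0, 2]].
The roots have two lengths (squared-length ratio 2:1); the short ones are alpha_{2}. The associated Dynkin diagram is a chain of 4 nodes with a double edge at one end; the terminal node there is the unique short simple root (B_4), so the type is B_4 (the algebra so(9)).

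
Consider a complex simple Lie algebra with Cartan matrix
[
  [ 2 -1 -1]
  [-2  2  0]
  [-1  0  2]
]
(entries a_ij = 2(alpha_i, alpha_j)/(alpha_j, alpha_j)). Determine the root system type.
C_3 (sp(6))

The matrix has rank 3 with 2's on the diagonal. Reading the off-diagonal entries as Dynkin edges (a single edge where a_ij = a_ji = -1; a double or triple edge where a_ij * a_ji = 2 or 3), the diagram is a chain of 3 nodes with a double edge at one end; the terminal node there is the unique long simple root (C_3). One simple-root ordering that puts it in standard form is (alpha_3, alpha_1, alpha_2). So the algebra is type C_3, i.e. sp(6).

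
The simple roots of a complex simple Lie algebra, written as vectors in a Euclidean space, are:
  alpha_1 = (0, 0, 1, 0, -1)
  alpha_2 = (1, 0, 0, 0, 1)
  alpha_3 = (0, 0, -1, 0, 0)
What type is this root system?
Compute the Cartan integers a_ij = 2(alpha_i, alpha_j)/(alpha_j, alpha_j); the resulting 3x3 Cartan matrix is
[[2, -1, -2], [-1, 2, 0], [-1, 0, 2]].
The roots have two lengths (squared-length ratio 2:1); the short ones are alpha_{3}. The associated Dynkin diagram is a chain of 3 nodes with a double edge at one end; the terminal node there is the unique short simple root (B_3), so the type is B_3 (the algebra so(7)).

B3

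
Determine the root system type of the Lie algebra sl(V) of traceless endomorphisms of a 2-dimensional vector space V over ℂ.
type A_1

This is sl(2), which has dimension 2^2 - 1 = 3 and rank 2 - 1 = 1 (a Cartan subalgebra is the diagonal traceless matrices). In the classification of classical Lie algebras, the special linear algebra sl(n+1) has type A_n; here n = 1, so the Dynkin diagram is a chain of 1 nodes with single edges (A_1). Hence the type is A_1.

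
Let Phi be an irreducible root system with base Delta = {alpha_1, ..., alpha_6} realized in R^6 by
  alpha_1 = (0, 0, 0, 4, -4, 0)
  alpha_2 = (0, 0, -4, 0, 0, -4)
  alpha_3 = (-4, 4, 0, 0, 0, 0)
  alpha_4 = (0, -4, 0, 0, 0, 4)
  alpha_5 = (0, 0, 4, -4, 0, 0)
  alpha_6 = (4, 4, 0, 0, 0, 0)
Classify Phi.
D_6

Compute the Cartan integers a_ij = 2(alpha_i, alpha_j)/(alpha_j, alpha_j); the resulting 6x6 Cartan matrix is
[[2, 0, 0, 0, -1, 0], [0, 2, 0, -1, -1, 0], [0, 0, 2, -1, 0, 0], [0, -1, -1, 2, 0, -1], [-1, -1, 0, 0, 2, 0], [0, 0, 0, -1, 0, 2]].
All simple roots have the same length, so the diagram is simply laced. The associated Dynkin diagram is a chain of 4 nodes with a fork of two nodes at one end (D_6), so the type is D_6 (the algebra so(12)).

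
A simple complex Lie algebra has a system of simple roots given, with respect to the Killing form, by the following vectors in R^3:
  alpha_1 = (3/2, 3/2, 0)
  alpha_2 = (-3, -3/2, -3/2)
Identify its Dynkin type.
G_2

Compute the Cartan integers a_ij = 2(alpha_i, alpha_j)/(alpha_j, alpha_j); the resulting 2x2 Cartan matrix is
[[2, -1], [-3, 2]].
The roots have two lengths (squared-length ratio 3:1); the short ones are alpha_{1}. The associated Dynkin diagram is two nodes joined by a triple edge (G_2), so the type is G_2.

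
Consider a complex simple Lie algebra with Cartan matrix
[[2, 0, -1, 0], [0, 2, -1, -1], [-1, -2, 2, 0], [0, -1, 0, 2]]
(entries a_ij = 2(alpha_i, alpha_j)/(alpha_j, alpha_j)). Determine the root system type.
F_4

The matrix has rank 4 with 2's on the diagonal. Reading the off-diagonal entries as Dynkin edges (a single edge where a_ij = a_ji = -1; a double or triple edge where a_ij * a_ji = 2 or 3), the diagram is a chain of 4 nodes with a double edge between the middle two (F_4). One simple-root ordering that puts it in standard form is (alpha_1, alpha_3, alpha_2, alpha_4). So the algebra is type F_4.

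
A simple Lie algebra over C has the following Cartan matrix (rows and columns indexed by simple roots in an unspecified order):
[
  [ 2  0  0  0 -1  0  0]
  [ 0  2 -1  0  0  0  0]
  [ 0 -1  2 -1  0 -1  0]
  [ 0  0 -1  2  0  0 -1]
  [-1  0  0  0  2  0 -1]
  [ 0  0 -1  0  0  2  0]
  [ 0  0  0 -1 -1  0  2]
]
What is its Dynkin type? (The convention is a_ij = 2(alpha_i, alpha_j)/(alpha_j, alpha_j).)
The matrix has rank 7 with 2's on the diagonal. Reading the off-diagonal entries as Dynkin edges (a single edge where a_ij = a_ji = -1; a double or triple edge where a_ij * a_ji = 2 or 3), the diagram is a chain of 5 nodes with a fork of two nodes at one end (D_7). One simple-root ordering that puts it in standard form is (alpha_1, alpha_5, alpha_7, alpha_4, alpha_3, alpha_6, alpha_2). So the algebra is type D_7, i.e. so(14).

D7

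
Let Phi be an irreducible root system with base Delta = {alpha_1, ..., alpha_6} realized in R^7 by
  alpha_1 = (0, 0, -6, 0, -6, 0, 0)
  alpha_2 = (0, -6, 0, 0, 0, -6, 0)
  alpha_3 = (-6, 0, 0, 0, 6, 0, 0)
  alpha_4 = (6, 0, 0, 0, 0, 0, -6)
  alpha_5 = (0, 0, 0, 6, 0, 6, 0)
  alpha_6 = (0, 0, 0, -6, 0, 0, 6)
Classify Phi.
Compute the Cartan integers a_ij = 2(alpha_i, alpha_j)/(alpha_j, alpha_j); the resulting 6x6 Cartan matrix is
[[2, 0, -1, 0, 0, 0], [0, 2, 0, 0, -1, 0], [-1, 0, 2, -1, 0, 0], [0, 0, -1, 2, 0, -1], [0, -1, 0, 0, 2, -1], [0, 0, 0, -1, -1, 2]].
All simple roots have the same length, so the diagram is simply laced. The associated Dynkin diagram is a chain of 6 nodes with single edges (A_6), so the type is A_6 (the algebra sl(7)).

A_6 (sl(7))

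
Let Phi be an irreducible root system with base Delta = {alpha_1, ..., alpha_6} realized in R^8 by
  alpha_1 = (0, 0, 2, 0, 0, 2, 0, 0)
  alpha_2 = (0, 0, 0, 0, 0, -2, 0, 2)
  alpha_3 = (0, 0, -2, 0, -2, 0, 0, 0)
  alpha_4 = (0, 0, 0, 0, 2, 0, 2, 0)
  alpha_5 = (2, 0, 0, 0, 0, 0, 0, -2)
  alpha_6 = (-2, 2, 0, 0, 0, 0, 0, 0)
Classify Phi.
Compute the Cartan integers a_ij = 2(alpha_i, alpha_j)/(alpha_j, alpha_j); the resulting 6x6 Cartan matrix is
[[2, -1, -1, 0, 0, 0], [-1, 2, 0, 0, -1, 0], [-1, 0, 2, -1, 0, 0], [0, 0, -1, 2, 0, 0], [0, -1, 0, 0, 2, -1], [0, 0, 0, 0, -1, 2]].
All simple roots have the same length, so the diagram is simply laced. The associated Dynkin diagram is a chain of 6 nodes with single edges (A_6), so the type is A_6 (the algebra sl(7)).

A_6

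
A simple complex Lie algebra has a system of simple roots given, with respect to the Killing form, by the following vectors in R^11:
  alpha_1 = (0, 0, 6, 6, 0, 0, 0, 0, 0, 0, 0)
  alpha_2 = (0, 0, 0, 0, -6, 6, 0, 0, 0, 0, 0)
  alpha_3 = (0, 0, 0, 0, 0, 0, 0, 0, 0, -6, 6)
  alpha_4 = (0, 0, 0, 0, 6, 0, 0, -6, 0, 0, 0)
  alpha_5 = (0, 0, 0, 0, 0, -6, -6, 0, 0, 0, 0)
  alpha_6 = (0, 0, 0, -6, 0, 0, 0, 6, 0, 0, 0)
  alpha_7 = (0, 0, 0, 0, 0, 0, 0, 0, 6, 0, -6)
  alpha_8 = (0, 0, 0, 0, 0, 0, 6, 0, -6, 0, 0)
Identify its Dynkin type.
A8

Compute the Cartan integers a_ij = 2(alpha_i, alpha_j)/(alpha_j, alpha_j); the resulting 8x8 Cartan matrix is
[[2, 0, 0, 0, 0, -1, 0, 0], [0, 2, 0, -1, -1, 0, 0, 0], [0, 0, 2, 0, 0, 0, -1, 0], [0, -1, 0, 2, 0, -1, 0, 0], [0, -1, 0, 0, 2, 0, 0, -1], [-1, 0, 0, -1, 0, 2, 0, 0], [0, 0, -1, 0, 0, 0, 2, -1], [0, 0, 0, 0, -1, 0, -1, 2]].
All simple roots have the same length, so the diagram is simply laced. The associated Dynkin diagram is a chain of 8 nodes with single edges (A_8), so the type is A_8 (the algebra sl(9)).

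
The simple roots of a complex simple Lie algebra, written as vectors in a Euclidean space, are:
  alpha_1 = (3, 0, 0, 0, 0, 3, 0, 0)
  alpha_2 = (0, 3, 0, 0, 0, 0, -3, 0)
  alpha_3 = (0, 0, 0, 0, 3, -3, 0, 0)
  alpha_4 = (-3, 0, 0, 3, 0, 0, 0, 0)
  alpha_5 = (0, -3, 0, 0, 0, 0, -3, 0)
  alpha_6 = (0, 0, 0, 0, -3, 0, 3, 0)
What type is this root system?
D6

Compute the Cartan integers a_ij = 2(alpha_i, alpha_j)/(alpha_j, alpha_j); the resulting 6x6 Cartan matrix is
[[2, 0, -1, -1, 0, 0], [0, 2, 0, 0, 0, -1], [-1, 0, 2, 0, 0, -1], [-1, 0, 0, 2, 0, 0], [0, 0, 0, 0, 2, -1], [0, -1, -1, 0, -1, 2]].
All simple roots have the same length, so the diagram is simply laced. The associated Dynkin diagram is a chain of 4 nodes with a fork of two nodes at one end (D_6), so the type is D_6 (the algebra so(12)).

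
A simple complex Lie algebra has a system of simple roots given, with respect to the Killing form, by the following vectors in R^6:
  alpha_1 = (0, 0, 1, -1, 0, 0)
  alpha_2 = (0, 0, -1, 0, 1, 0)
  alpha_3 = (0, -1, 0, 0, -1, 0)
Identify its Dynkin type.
Compute the Cartan integers a_ij = 2(alpha_i, alpha_j)/(alpha_j, alpha_j); the resulting 3x3 Cartan matrix is
[[2, -1, 0], [-1, 2, -1], [0, -1, 2]].
All simple roots have the same length, so the diagram is simply laced. The associated Dynkin diagram is a chain of 3 nodes with single edges (A_3), so the type is A_3 (the algebra sl(4)).

A_3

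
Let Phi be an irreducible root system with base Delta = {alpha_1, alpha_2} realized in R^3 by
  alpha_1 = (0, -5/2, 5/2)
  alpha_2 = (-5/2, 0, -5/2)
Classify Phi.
type A_2

Compute the Cartan integers a_ij = 2(alpha_i, alpha_j)/(alpha_j, alpha_j); the resulting 2x2 Cartan matrix is
[[2, -1], [-1, 2]].
All simple roots have the same length, so the diagram is simply laced. The associated Dynkin diagram is a chain of 2 nodes with single edges (A_2), so the type is A_2 (the algebra sl(3)).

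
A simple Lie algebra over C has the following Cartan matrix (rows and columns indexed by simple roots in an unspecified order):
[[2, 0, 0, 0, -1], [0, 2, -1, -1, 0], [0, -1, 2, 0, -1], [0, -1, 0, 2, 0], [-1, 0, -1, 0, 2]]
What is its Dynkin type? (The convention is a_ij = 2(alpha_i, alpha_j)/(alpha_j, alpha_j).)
The matrix has rank 5 with 2's on the diagonal. Reading the off-diagonal entries as Dynkin edges (a single edge where a_ij = a_ji = -1; a double or triple edge where a_ij * a_ji = 2 or 3), the diagram is a chain of 5 nodes with single edges (A_5). One simple-root ordering that puts it in standard form is (alpha_1, alpha_5, alpha_3, alpha_2, alpha_4). So the algebra is type A_5, i.e. sl(6).

A_5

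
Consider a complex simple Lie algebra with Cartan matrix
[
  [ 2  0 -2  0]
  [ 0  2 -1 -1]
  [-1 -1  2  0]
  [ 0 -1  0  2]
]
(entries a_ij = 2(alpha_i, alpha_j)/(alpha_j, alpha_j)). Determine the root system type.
The matrix has rank 4 with 2's on the diagonal. Reading the off-diagonal entries as Dynkin edges (a single edge where a_ij = a_ji = -1; a double or triple edge where a_ij * a_ji = 2 or 3), the diagram is a chain of 4 nodes with a double edge at one end; the terminal node there is the unique long simple root (C_4). One simple-root ordering that puts it in standard form is (alpha_4, alpha_2, alpha_3, alpha_1). So the algebra is type C_4, i.e. sp(8).

C4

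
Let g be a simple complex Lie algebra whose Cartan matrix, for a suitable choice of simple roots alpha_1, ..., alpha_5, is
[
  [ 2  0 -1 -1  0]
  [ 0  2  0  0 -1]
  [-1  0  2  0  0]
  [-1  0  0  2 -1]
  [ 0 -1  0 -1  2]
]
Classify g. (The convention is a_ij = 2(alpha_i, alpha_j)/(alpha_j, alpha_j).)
type A_5

The matrix has rank 5 with 2's on the diagonal. Reading the off-diagonal entries as Dynkin edges (a single edge where a_ij = a_ji = -1; a double or triple edge where a_ij * a_ji = 2 or 3), the diagram is a chain of 5 nodes with single edges (A_5). One simple-root ordering that puts it in standard form is (alpha_3, alpha_1, alpha_4, alpha_5, alpha_2). So the algebra is type A_5, i.e. sl(6).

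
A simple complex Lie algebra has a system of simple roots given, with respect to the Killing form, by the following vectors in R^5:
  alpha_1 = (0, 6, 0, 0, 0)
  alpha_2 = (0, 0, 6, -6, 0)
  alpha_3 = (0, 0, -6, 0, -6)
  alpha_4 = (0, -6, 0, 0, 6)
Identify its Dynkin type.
B_4

Compute the Cartan integers a_ij = 2(alpha_i, alpha_j)/(alpha_j, alpha_j); the resulting 4x4 Cartan matrix is
[[2, 0, 0, -1], [0, 2, -1, 0], [0, -1, 2, -1], [-2, 0, -1, 2]].
The roots have two lengths (squared-length ratio 2:1); the short ones are alpha_{1}. The associated Dynkin diagram is a chain of 4 nodes with a double edge at one end; the terminal node there is the unique short simple root (B_4), so the type is B_4 (the algebra so(9)).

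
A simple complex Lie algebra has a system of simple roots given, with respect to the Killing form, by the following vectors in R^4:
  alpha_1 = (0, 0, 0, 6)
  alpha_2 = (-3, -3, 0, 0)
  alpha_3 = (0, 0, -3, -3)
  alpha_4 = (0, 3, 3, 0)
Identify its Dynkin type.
C_4

Compute the Cartan integers a_ij = 2(alpha_i, alpha_j)/(alpha_j, alpha_j); the resulting 4x4 Cartan matrix is
[[2, 0, -2, 0], [0, 2, 0, -1], [-1, 0, 2, -1], [0, -1, -1, 2]].
The roots have two lengths (squared-length ratio 2:1); the short ones are alpha_{2,3,4}. The associated Dynkin diagram is a chain of 4 nodes with a double edge at one end; the terminal node there is the unique long simple root (C_4), so the type is C_4 (the algebra sp(8)).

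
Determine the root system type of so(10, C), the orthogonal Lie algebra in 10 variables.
This is so(10) with 10 even, which has dimension 10(10-1)/2 = 45 and rank 10/2 = 5. In the classification of classical Lie algebras, the orthogonal algebra so(2n) in an even number of variables has type D_n; here n = 5, so the Dynkin diagram is a chain of 3 nodes with a fork of two nodes at one end (D_5). Hence the type is D_5.

D5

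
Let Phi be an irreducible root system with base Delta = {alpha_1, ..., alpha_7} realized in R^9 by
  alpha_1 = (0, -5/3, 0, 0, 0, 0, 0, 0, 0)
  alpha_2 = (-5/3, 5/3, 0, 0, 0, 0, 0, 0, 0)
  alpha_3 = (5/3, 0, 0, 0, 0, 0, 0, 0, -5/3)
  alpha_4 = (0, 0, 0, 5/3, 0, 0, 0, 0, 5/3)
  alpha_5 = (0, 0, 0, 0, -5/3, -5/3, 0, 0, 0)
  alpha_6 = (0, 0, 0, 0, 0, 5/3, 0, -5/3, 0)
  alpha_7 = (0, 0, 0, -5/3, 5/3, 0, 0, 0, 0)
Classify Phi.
Compute the Cartan integers a_ij = 2(alpha_i, alpha_j)/(alpha_j, alpha_j); the resulting 7x7 Cartan matrix is
[[2, -1, 0, 0, 0, 0, 0], [-2, 2, -1, 0, 0, 0, 0], [0, -1, 2, -1, 0, 0, 0], [0, 0, -1, 2, 0, 0, -1], [0, 0, 0, 0, 2, -1, -1], [0, 0, 0, 0, -1, 2, 0], [0, 0, 0, -1, -1, 0, 2]].
The roots have two lengths (squared-length ratio 2:1); the short ones are alpha_{1}. The associated Dynkin diagram is a chain of 7 nodes with a double edge at one end; the terminal node there is the unique short simple root (B_7), so the type is B_7 (the algebra so(15)).

type B_7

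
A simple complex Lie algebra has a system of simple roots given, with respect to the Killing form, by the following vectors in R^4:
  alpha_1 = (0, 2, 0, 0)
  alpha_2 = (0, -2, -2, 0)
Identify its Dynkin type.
B_2 (so(5))

Compute the Cartan integers a_ij = 2(alpha_i, alpha_j)/(alpha_j, alpha_j); the resulting 2x2 Cartan matrix is
[[2, -1], [-2, 2]].
The roots have two lengths (squared-length ratio 2:1); the short ones are alpha_{1}. The associated Dynkin diagram is a chain of 2 nodes with a double edge at one end; the terminal node there is the unique short simple root (B_2), so the type is B_2 (the algebra so(5)).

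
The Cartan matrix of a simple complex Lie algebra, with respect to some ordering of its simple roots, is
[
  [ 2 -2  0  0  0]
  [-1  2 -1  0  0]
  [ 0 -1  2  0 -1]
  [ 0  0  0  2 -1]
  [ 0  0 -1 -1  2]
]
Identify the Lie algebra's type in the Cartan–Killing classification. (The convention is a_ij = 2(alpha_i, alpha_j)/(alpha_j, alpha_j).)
C5

The matrix has rank 5 with 2's on the diagonal. Reading the off-diagonal entries as Dynkin edges (a single edge where a_ij = a_ji = -1; a double or triple edge where a_ij * a_ji = 2 or 3), the diagram is a chain of 5 nodes with a double edge at one end; the terminal node there is the unique long simple root (C_5). One simple-root ordering that puts it in standard form is (alpha_4, alpha_5, alpha_3, alpha_2, alpha_1). So the algebra is type C_5, i.e. sp(10).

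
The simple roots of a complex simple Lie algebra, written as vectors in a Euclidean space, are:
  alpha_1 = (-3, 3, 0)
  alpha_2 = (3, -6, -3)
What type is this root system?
Compute the Cartan integers a_ij = 2(alpha_i, alpha_j)/(alpha_j, alpha_j); the resulting 2x2 Cartan matrix is
[[2, -1], [-3, 2]].
The roots have two lengths (squared-length ratio 3:1); the short ones are alpha_{1}. The associated Dynkin diagram is two nodes joined by a triple edge (G_2), so the type is G_2.

G_2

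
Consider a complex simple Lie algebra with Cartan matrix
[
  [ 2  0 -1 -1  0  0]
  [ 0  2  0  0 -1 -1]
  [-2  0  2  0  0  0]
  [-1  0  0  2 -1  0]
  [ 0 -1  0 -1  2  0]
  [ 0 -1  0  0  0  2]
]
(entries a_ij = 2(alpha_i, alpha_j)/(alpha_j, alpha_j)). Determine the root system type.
C_6

The matrix has rank 6 with 2's on the diagonal. Reading the off-diagonal entries as Dynkin edges (a single edge where a_ij = a_ji = -1; a double or triple edge where a_ij * a_ji = 2 or 3), the diagram is a chain of 6 nodes with a double edge at one end; the terminal node there is the unique long simple root (C_6). One simple-root ordering that puts it in standard form is (alpha_6, alpha_2, alpha_5, alpha_4, alpha_1, alpha_3). So the algebra is type C_6, i.e. sp(12).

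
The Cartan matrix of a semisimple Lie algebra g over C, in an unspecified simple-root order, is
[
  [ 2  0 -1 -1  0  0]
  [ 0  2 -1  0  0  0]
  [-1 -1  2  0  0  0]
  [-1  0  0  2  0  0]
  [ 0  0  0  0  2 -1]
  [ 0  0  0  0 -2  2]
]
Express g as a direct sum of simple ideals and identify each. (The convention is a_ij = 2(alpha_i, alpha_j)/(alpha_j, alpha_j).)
A4 + B2

The diagram associated to this matrix has two connected components: the simple roots {alpha_1, alpha_2, alpha_3, alpha_4} form a chain of 4 nodes with single edges (A_4), and {alpha_5, alpha_6} form a chain of 2 nodes with a double edge at one end; the terminal node there is the unique short simple root (B_2). A semisimple Lie algebra decomposes uniquely as the direct sum of simple ideals, one per connected component of its Dynkin diagram, so g ≅ A_4 ⊕ B_2 (dimension 24 + 10 = 34).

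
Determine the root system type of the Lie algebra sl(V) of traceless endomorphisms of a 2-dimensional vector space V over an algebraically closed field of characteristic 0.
This is sl(2), which has dimension 2^2 - 1 = 3 and rank 2 - 1 = 1 (a Cartan subalgebra is the diagonal traceless matrices). In the classification of classical Lie algebras, the special linear algebra sl(n+1) has type A_n; here n = 1, so the Dynkin diagram is a chain of 1 nodes with single edges (A_1). Hence the type is A_1.

type A_1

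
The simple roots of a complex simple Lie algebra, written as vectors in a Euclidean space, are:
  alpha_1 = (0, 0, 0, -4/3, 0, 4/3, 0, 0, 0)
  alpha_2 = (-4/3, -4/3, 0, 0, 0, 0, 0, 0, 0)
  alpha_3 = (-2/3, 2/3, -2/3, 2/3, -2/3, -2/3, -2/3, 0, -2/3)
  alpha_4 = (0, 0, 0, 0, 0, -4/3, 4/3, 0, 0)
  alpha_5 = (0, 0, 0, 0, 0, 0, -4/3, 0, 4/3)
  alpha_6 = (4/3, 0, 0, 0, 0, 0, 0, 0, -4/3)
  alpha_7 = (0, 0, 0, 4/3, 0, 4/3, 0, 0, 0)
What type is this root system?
Compute the Cartan integers a_ij = 2(alpha_i, alpha_j)/(alpha_j, alpha_j); the resulting 7x7 Cartan matrix is
[[2, 0, -1, -1, 0, 0, 0], [0, 2, 0, 0, 0, -1, 0], [-1, 0, 2, 0, 0, 0, 0], [-1, 0, 0, 2, -1, 0, -1], [0, 0, 0, -1, 2, -1, 0], [0, -1, 0, 0, -1, 2, 0], [0, 0, 0, -1, 0, 0, 2]].
All simple roots have the same length, so the diagram is simply laced. The associated Dynkin diagram is a chain of 6 nodes with one extra node attached to the third node from one end (E_7), so the type is E_7.

type E_7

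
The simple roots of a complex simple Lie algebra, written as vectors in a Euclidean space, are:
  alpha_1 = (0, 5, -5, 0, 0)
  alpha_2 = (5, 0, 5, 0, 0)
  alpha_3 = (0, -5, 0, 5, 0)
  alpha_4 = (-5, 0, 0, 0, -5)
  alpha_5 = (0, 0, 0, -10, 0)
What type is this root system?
Compute the Cartan integers a_ij = 2(alpha_i, alpha_j)/(alpha_j, alpha_j); the resulting 5x5 Cartan matrix is
[[2, -1, -1, 0, 0], [-1, 2, 0, -1, 0], [-1, 0, 2, 0, -1], [0, -1, 0, 2, 0], [0, 0, -2, 0, 2]].
The roots have two lengths (squared-length ratio 2:1); the short ones are alpha_{1,2,3,4}. The associated Dynkin diagram is a chain of 5 nodes with a double edge at one end; the terminal node there is the unique long simple root (C_5), so the type is C_5 (the algebra sp(10)).

C_5 (sp(10))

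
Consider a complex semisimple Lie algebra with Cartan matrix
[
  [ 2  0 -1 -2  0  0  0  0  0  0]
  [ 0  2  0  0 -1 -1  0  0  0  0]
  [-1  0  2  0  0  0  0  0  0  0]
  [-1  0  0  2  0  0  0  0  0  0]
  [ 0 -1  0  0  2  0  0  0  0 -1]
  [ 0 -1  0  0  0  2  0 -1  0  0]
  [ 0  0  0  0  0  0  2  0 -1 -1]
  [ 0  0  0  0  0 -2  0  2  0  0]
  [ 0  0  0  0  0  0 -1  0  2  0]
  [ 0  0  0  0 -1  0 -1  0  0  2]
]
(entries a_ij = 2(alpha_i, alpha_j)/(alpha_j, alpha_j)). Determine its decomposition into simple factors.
The diagram associated to this matrix has two connected components: the simple roots {alpha_1, alpha_3, alpha_4} form a chain of 3 nodes with a double edge at one end; the terminal node there is the unique short simple root (B_3), and {alpha_2, alpha_5, alpha_6, alpha_7, alpha_8, alpha_9, alpha_10} form a chain of 7 nodes with a double edge at one end; the terminal node there is the unique long simple root (C_7). A semisimple Lie algebra decomposes uniquely as the direct sum of simple ideals, one per connected component of its Dynkin diagram, so g ≅ B_3 ⊕ C_7 (dimension 21 + 105 = 126).

type B_3 + type C_7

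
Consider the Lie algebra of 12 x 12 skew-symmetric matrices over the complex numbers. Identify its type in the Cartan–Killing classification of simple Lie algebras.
This is so(12) with 12 even, which has dimension 12(12-1)/2 = 66 and rank 12/2 = 6. In the classification of classical Lie algebras, the orthogonal algebra so(2n) in an even number of variables has type D_n; here n = 6, so the Dynkin diagram is a chain of 4 nodes with a fork of two nodes at one end (D_6). Hence the type is D_6.

D6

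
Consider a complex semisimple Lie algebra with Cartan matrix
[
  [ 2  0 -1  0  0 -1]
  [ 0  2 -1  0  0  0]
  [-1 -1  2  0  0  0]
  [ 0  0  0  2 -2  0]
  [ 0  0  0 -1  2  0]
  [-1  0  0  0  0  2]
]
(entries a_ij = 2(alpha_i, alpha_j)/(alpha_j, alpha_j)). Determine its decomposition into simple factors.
A4 ⊕ B2

The diagram associated to this matrix has two connected components: the simple roots {alpha_1, alpha_2, alpha_3, alpha_6} form a chain of 4 nodes with single edges (A_4), and {alpha_4, alpha_5} form a chain of 2 nodes with a double edge at one end; the terminal node there is the unique short simple root (B_2). A semisimple Lie algebra decomposes uniquely as the direct sum of simple ideals, one per connected component of its Dynkin diagram, so g ≅ A_4 ⊕ B_2 (dimension 24 + 10 = 34).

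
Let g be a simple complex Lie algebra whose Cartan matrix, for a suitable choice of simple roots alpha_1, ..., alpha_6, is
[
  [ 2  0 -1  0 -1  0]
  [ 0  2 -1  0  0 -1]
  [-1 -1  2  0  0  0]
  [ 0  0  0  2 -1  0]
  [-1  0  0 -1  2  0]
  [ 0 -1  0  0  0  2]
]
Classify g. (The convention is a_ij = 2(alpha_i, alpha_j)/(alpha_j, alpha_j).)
The matrix has rank 6 with 2's on the diagonal. Reading the off-diagonal entries as Dynkin edges (a single edge where a_ij = a_ji = -1; a double or triple edge where a_ij * a_ji = 2 or 3), the diagram is a chain of 6 nodes with single edges (A_6). One simple-root ordering that puts it in standard form is (alpha_4, alpha_5, alpha_1, alpha_3, alpha_2, alpha_6). So the algebra is type A_6, i.e. sl(7).

A6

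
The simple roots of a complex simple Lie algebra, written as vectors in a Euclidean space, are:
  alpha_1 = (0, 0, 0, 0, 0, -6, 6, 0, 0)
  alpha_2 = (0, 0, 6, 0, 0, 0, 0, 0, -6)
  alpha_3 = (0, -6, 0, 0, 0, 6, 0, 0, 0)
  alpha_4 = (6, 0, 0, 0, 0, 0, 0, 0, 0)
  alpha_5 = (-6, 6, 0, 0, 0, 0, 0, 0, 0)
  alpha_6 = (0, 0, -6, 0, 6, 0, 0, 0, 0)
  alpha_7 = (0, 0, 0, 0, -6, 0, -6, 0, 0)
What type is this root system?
Compute the Cartan integers a_ij = 2(alpha_i, alpha_j)/(alpha_j, alpha_j); the resulting 7x7 Cartan matrix is
[[2, 0, -1, 0, 0, 0, -1], [0, 2, 0, 0, 0, -1, 0], [-1, 0, 2, 0, -1, 0, 0], [0, 0, 0, 2, -1, 0, 0], [0, 0, -1, -2, 2, 0, 0], [0, -1, 0, 0, 0, 2, -1], [-1, 0, 0, 0, 0, -1, 2]].
The roots have two lengths (squared-length ratio 2:1); the short ones are alpha_{4}. The associated Dynkin diagram is a chain of 7 nodes with a double edge at one end; the terminal node there is the unique short simple root (B_7), so the type is B_7 (the algebra so(15)).

type B_7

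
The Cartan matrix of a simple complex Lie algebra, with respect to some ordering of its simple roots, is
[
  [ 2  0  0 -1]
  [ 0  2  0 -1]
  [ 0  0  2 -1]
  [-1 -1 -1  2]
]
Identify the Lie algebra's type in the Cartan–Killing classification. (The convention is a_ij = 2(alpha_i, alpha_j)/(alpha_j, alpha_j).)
D_4 (so(8))

The matrix has rank 4 with 2's on the diagonal. Reading the off-diagonal entries as Dynkin edges (a single edge where a_ij = a_ji = -1; a double or triple edge where a_ij * a_ji = 2 or 3), the diagram is a chain of 2 nodes with a fork of two nodes at one end (D_4). One simple-root ordering that puts it in standard form is (alpha_3, alpha_4, alpha_2, alpha_1). So the algebra is type D_4, i.e. so(8).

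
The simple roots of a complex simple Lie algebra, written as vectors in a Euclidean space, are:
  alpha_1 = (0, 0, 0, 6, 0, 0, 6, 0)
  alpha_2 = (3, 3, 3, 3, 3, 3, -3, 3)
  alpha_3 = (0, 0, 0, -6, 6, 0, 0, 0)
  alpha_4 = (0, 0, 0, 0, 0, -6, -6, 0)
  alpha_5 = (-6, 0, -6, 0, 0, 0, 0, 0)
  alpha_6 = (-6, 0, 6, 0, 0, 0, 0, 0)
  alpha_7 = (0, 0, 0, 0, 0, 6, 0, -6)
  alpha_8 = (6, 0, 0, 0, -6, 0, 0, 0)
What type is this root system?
Compute the Cartan integers a_ij = 2(alpha_i, alpha_j)/(alpha_j, alpha_j); the resulting 8x8 Cartan matrix is
[[2, 0, -1, -1, 0, 0, 0, 0], [0, 2, 0, 0, -1, 0, 0, 0], [-1, 0, 2, 0, 0, 0, 0, -1], [-1, 0, 0, 2, 0, 0, -1, 0], [0, -1, 0, 0, 2, 0, 0, -1], [0, 0, 0, 0, 0, 2, 0, -1], [0, 0, 0, -1, 0, 0, 2, 0], [0, 0, -1, 0, -1, -1, 0, 2]].
All simple roots have the same length, so the diagram is simply laced. The associated Dynkin diagram is a chain of 7 nodes with one extra node attached to the third node from one end (E_8), so the type is E_8.

type E_8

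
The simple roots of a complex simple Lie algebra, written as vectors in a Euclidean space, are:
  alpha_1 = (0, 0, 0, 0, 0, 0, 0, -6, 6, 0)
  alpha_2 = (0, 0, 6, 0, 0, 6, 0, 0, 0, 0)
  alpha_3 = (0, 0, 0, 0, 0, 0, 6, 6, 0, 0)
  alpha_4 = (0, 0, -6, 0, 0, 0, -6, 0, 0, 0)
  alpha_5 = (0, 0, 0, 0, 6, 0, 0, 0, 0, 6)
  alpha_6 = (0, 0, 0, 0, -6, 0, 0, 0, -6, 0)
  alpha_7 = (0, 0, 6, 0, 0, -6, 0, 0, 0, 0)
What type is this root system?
D7

Compute the Cartan integers a_ij = 2(alpha_i, alpha_j)/(alpha_j, alpha_j); the resulting 7x7 Cartan matrix is
[[2, 0, -1, 0, 0, -1, 0], [0, 2, 0, -1, 0, 0, 0], [-1, 0, 2, -1, 0, 0, 0], [0, -1, -1, 2, 0, 0, -1], [0, 0, 0, 0, 2, -1, 0], [-1, 0, 0, 0, -1, 2, 0], [0, 0, 0, -1, 0, 0, 2]].
All simple roots have the same length, so the diagram is simply laced. The associated Dynkin diagram is a chain of 5 nodes with a fork of two nodes at one end (D_7), so the type is D_7 (the algebra so(14)).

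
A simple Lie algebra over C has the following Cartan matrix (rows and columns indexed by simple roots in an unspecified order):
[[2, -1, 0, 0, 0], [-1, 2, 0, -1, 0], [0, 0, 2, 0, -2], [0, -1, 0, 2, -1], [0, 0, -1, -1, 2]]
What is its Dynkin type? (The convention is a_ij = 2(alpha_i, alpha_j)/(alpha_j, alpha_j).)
The matrix has rank 5 with 2's on the diagonal. Reading the off-diagonal entries as Dynkin edges (a single edge where a_ij = a_ji = -1; a double or triple edge where a_ij * a_ji = 2 or 3), the diagram is a chain of 5 nodes with a double edge at one end; the terminal node there is the unique long simple root (C_5). One simple-root ordering that puts it in standard form is (alpha_1, alpha_2, alpha_4, alpha_5, alpha_3). So the algebra is type C_5, i.e. sp(10).

C_5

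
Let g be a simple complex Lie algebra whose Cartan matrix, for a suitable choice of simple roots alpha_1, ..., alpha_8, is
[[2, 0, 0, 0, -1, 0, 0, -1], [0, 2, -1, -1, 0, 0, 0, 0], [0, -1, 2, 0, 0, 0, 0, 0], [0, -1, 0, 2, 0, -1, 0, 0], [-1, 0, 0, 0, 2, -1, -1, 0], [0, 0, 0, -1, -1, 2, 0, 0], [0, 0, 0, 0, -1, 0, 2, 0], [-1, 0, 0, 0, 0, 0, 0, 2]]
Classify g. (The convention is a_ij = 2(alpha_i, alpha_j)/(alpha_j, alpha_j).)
E8

The matrix has rank 8 with 2's on the diagonal. Reading the off-diagonal entries as Dynkin edges (a single edge where a_ij = a_ji = -1; a double or triple edge where a_ij * a_ji = 2 or 3), the diagram is a chain of 7 nodes with one extra node attached to the third node from one end (E_8). One simple-root ordering that puts it in standard form is (alpha_8, alpha_7, alpha_1, alpha_5, alpha_6, alpha_4, alpha_2, alpha_3). So the algebra is type E_8.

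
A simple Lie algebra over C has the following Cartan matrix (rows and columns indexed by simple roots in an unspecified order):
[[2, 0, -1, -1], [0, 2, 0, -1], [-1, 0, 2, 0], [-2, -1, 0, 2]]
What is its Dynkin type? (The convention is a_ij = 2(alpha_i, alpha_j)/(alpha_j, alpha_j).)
The matrix has rank 4 with 2's on the diagonal. Reading the off-diagonal entries as Dynkin edges (a single edge where a_ij = a_ji = -1; a double or triple edge where a_ij * a_ji = 2 or 3), the diagram is a chain of 4 nodes with a double edge between the middle two (F_4). One simple-root ordering that puts it in standard form is (alpha_2, alpha_4, alpha_1, alpha_3). So the algebra is type F_4.

F4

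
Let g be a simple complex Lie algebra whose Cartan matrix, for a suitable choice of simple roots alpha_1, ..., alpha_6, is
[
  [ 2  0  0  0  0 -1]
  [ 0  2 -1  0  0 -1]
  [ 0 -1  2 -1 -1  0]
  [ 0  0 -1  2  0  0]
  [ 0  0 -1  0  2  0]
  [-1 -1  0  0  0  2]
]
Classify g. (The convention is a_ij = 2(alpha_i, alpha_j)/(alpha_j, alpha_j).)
The matrix has rank 6 with 2's on the diagonal. Reading the off-diagonal entries as Dynkin edges (a single edge where a_ij = a_ji = -1; a double or triple edge where a_ij * a_ji = 2 or 3), the diagram is a chain of 4 nodes with a fork of two nodes at one end (D_6). One simple-root ordering that puts it in standard form is (alpha_1, alpha_6, alpha_2, alpha_3, alpha_4, alpha_5). So the algebra is type D_6, i.e. so(12).

type D_6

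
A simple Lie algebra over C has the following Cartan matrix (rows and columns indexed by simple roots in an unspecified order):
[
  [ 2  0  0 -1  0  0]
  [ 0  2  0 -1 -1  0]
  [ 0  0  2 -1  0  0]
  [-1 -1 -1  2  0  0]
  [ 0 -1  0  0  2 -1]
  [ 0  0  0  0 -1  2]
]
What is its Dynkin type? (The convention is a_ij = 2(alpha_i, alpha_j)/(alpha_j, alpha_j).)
The matrix has rank 6 with 2's on the diagonal. Reading the off-diagonal entries as Dynkin edges (a single edge where a_ij = a_ji = -1; a double or triple edge where a_ij * a_ji = 2 or 3), the diagram is a chain of 4 nodes with a fork of two nodes at one end (D_6). One simple-root ordering that puts it in standard form is (alpha_6, alpha_5, alpha_2, alpha_4, alpha_1, alpha_3). So the algebra is type D_6, i.e. so(12).

D_6 (so(12))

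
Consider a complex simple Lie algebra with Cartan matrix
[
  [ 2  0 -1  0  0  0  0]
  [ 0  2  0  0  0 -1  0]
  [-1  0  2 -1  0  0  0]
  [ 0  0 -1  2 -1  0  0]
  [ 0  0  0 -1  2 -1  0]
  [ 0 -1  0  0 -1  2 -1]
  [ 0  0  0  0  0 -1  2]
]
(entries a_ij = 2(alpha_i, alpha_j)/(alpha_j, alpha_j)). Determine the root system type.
D7

The matrix has rank 7 with 2's on the diagonal. Reading the off-diagonal entries as Dynkin edges (a single edge where a_ij = a_ji = -1; a double or triple edge where a_ij * a_ji = 2 or 3), the diagram is a chain of 5 nodes with a fork of two nodes at one end (D_7). One simple-root ordering that puts it in standard form is (alpha_1, alpha_3, alpha_4, alpha_5, alpha_6, alpha_2, alpha_7). So the algebra is type D_7, i.e. so(14).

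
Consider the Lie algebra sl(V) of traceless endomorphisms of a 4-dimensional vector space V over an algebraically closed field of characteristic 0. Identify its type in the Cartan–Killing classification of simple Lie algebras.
A_3

This is sl(4), which has dimension 4^2 - 1 = 15 and rank 4 - 1 = 3 (a Cartan subalgebra is the diagonal traceless matrices). In the classification of classical Lie algebras, the special linear algebra sl(n+1) has type A_n; here n = 3, so the Dynkin diagram is a chain of 3 nodes with single edges (A_3). Hence the type is A_3.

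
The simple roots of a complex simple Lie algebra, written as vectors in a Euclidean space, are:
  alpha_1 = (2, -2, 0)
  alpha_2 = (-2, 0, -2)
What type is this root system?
Compute the Cartan integers a_ij = 2(alpha_i, alpha_j)/(alpha_j, alpha_j); the resulting 2x2 Cartan matrix is
[[2, -1], [-1, 2]].
All simple roots have the same length, so the diagram is simply laced. The associated Dynkin diagram is a chain of 2 nodes with single edges (A_2), so the type is A_2 (the algebra sl(3)).

A_2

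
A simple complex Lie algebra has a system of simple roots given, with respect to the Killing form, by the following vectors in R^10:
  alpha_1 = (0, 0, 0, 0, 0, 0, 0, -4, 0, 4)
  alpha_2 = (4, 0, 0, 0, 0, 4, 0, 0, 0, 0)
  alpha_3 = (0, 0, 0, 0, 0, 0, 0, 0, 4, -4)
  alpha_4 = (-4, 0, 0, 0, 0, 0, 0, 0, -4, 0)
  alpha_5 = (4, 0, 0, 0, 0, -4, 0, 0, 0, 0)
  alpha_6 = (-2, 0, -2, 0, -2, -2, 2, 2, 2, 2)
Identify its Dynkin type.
E6

Compute the Cartan integers a_ij = 2(alpha_i, alpha_j)/(alpha_j, alpha_j); the resulting 6x6 Cartan matrix is
[[2, 0, -1, 0, 0, 0], [0, 2, 0, -1, 0, -1], [-1, 0, 2, -1, 0, 0], [0, -1, -1, 2, -1, 0], [0, 0, 0, -1, 2, 0], [0, -1, 0, 0, 0, 2]].
All simple roots have the same length, so the diagram is simply laced. The associated Dynkin diagram is a chain of 5 nodes with one extra node attached to the third node from one end (E_6), so the type is E_6.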